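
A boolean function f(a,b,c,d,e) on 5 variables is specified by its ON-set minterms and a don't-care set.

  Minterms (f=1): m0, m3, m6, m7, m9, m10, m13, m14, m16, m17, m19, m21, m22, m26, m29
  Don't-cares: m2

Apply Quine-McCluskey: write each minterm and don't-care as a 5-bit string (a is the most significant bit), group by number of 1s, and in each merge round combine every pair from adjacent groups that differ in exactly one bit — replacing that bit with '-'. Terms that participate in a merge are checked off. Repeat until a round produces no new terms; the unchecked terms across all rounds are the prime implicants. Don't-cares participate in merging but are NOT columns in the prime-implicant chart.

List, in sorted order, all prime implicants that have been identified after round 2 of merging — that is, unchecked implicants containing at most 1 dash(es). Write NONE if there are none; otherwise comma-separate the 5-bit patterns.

-0000, -0011, -0110, -1010, -1101, 000-0, 01-01, 1-101, 10-01, 100-1, 1000-

Round 0: 00000✓ 00010✓ 00011✓ 00110✓ 00111✓ 01001✓ 01010✓ 01101✓ 01110✓ 10000✓ 10001✓ 10011✓ 10101✓ 10110✓ 11010✓ 11101✓
Round 1: -0000 -0011 -0110 -1010 -1101 0-010✓ 0-110✓ 00-10✓ 00-11✓ 000-0 0001-✓ 0011-✓ 01-01 01-10✓ 1-101 10-01 100-1 1000-
Round 2: 0--10 00-1-
PIs = {-0000, -0011, -0110, -1010, -1101, 0--10, 00-1-, 000-0, 01-01, 1-101, 10-01, 100-1, 1000-}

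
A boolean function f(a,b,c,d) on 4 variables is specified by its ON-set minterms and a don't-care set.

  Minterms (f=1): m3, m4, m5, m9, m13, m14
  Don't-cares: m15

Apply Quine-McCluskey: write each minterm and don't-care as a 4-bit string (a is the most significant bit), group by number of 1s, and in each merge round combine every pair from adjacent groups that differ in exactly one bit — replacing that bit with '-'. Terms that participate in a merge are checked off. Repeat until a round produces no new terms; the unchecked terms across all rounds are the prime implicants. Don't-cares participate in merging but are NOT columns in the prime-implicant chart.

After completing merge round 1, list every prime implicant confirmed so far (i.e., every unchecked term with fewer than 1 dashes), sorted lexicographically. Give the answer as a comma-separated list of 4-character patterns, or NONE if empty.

[col 0] 0011, 0100*, 0101*, 1001*, 1101*, 1110*, 1111*
[col 1] -101, 010-, 1-01, 11-1, 111-
Prime implicants: -101, 0011, 010-, 1-01, 11-1, 111-

0011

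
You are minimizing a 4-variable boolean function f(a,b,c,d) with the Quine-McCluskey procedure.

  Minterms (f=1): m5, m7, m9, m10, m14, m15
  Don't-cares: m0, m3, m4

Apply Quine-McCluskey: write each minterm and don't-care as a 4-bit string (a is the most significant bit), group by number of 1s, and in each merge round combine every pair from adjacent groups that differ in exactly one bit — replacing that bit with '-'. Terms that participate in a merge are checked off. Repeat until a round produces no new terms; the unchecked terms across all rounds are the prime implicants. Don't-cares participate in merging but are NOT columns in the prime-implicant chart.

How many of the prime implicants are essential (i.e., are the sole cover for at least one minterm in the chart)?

size-2^0 implicants → 0000(✓)  0011(✓)  0100(✓)  0101(✓)  0111(✓)  1001  1010(✓)  1110(✓)  1111(✓)
size-2^1 implicants → -111  0-00  0-11  01-1  010-  1-10  111-
Unchecked terms (primes): -111, 0-00, 0-11, 01-1, 010-, 1-10, 1001, 111-
Minterm coverage:
  m5 ⊆ 01-1,010-
  m7 ⊆ -111,0-11,01-1
  m9 ⊆ 1001 [E]
  m10 ⊆ 1-10 [E]
  m14 ⊆ 1-10,111-
  m15 ⊆ -111,111-
E = {1-10, 1001}

2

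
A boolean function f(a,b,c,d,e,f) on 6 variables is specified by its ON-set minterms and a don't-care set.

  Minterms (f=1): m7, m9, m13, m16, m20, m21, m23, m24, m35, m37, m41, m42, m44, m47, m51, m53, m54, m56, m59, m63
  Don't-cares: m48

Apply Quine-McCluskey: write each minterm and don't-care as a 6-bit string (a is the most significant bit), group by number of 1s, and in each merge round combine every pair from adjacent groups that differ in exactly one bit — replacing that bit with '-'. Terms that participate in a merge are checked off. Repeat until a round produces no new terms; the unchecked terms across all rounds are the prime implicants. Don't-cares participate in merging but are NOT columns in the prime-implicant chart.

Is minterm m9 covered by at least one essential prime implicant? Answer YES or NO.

size-2^0 implicants → 000111(✓)  001001(✓)  001101(✓)  010000(✓)  010100(✓)  010101(✓)  010111(✓)  011000(✓)  100011(✓)  100101(✓)  101001(✓)  101010  101100  101111(✓)  110000(✓)  110011(✓)  110101(✓)  110110  111000(✓)  111011(✓)  111111(✓)
size-2^1 implicants → -01001  -10000(✓)  -10101  -11000(✓)  0-0111  001-01  01-000(✓)  010-00  0101-1  01010-  1-0011  1-0101  1-1111  11-000(✓)  11-011  111-11
size-2^2 implicants → -1-000
Unchecked terms (primes): -01001, -1-000, -10101, 0-0111, 001-01, 010-00, 0101-1, 01010-, 1-0011, 1-0101, 1-1111, 101010, 101100, 11-011, 110110, 111-11
Minterm coverage:
  m7 ⊆ 0-0111 [E]
  m9 ⊆ -01001,001-01
  m13 ⊆ 001-01 [E]
  m16 ⊆ -1-000,010-00
  m20 ⊆ 010-00,01010-
  m21 ⊆ -10101,0101-1,01010-
  m23 ⊆ 0-0111,0101-1
  m24 ⊆ -1-000 [E]
  m35 ⊆ 1-0011 [E]
  m37 ⊆ 1-0101 [E]
  m41 ⊆ -01001 [E]
  m42 ⊆ 101010 [E]
  m44 ⊆ 101100 [E]
  m47 ⊆ 1-1111 [E]
  m51 ⊆ 1-0011,11-011
  m53 ⊆ -10101,1-0101
  m54 ⊆ 110110 [E]
  m56 ⊆ -1-000 [E]
  m59 ⊆ 11-011,111-11
  m63 ⊆ 1-1111,111-11
E = {-01001, -1-000, 0-0111, 001-01, 1-0011, 1-0101, 1-1111, 101010, 101100, 110110}

YES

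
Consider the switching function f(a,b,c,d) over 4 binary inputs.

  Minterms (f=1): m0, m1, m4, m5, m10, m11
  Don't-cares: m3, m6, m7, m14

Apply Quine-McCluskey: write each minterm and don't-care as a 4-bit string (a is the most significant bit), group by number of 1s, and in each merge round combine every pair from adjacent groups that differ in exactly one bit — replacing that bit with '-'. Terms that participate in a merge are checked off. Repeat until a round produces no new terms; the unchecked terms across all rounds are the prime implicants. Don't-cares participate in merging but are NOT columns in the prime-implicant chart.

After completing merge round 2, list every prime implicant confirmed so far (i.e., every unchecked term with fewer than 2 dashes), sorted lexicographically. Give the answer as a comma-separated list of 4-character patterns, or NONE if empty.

-011, -110, 1-10, 101-

size-2^0 implicants → 0000(✓)  0001(✓)  0011(✓)  0100(✓)  0101(✓)  0110(✓)  0111(✓)  1010(✓)  1011(✓)  1110(✓)
size-2^1 implicants → -011  -110  0-00(✓)  0-01(✓)  0-11(✓)  00-1(✓)  000-(✓)  01-0(✓)  01-1(✓)  010-(✓)  011-(✓)  1-10  101-
size-2^2 implicants → 0--1  0-0-  01--
Unchecked terms (primes): -011, -110, 0--1, 0-0-, 01--, 1-10, 101-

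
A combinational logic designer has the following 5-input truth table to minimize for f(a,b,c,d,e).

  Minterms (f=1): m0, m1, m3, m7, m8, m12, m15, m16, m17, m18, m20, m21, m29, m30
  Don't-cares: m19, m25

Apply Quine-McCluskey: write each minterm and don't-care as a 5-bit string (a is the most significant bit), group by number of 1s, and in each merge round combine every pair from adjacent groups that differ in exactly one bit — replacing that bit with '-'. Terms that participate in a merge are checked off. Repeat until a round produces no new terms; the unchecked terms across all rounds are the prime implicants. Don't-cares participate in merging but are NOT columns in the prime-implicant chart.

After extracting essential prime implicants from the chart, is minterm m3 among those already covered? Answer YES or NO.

Round 0: 00000✓ 00001✓ 00011✓ 00111✓ 01000✓ 01100✓ 01111✓ 10000✓ 10001✓ 10010✓ 10011✓ 10100✓ 10101✓ 11001✓ 11101✓ 11110
Round 1: -0000✓ -0001✓ -0011✓ 0-000 0-111 00-11 000-1✓ 0000-✓ 01-00 1-001✓ 1-101✓ 10-00✓ 10-01✓ 100-0✓ 100-1✓ 1000-✓ 1001-✓ 1010-✓ 11-01✓
Round 2: -00-1 -000- 1--01 10-0- 100--
PIs = {-00-1, -000-, 0-000, 0-111, 00-11, 01-00, 1--01, 10-0-, 100--, 11110}
Coverage chart:
  m0: -000-,0-000
  m1: -00-1,-000-
  m3: -00-1,00-11
  m7: 0-111,00-11
  m8: 0-000,01-00
  m12: 01-00 ←essential
  m15: 0-111 ←essential
  m16: -000-,10-0-,100--
  m17: -00-1,-000-,1--01,10-0-,100--
  m18: 100-- ←essential
  m20: 10-0- ←essential
  m21: 1--01,10-0-
  m29: 1--01 ←essential
  m30: 11110 ←essential
Essential: 0-111, 01-00, 1--01, 10-0-, 100--, 11110

NO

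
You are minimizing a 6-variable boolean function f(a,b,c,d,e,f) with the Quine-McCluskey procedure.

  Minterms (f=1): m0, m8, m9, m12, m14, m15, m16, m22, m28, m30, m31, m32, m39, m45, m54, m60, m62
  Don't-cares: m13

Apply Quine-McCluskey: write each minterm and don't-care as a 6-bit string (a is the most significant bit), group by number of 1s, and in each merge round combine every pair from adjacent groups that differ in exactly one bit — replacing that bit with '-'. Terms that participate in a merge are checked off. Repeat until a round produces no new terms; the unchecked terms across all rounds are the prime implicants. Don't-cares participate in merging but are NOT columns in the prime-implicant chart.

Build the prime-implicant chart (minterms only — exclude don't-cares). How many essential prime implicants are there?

8

[col 0] 000000*, 001000*, 001001*, 001100*, 001101*, 001110*, 001111*, 010000*, 010110*, 011100*, 011110*, 011111*, 100000*, 100111, 101101*, 110110*, 111100*, 111110*
[col 1] -00000, -01101, -10110*, -11100*, -11110*, 0-0000, 0-1100*, 0-1110*, 0-1111*, 00-000, 001-00*, 001-01*, 00100-*, 0011-0*, 0011-1*, 00110-*, 00111-*, 01-110*, 0111-0*, 01111-*, 11-110*, 1111-0*
[col 2] -1-110, -111-0, 0-11-0, 0-111-, 001-0-, 0011--
Prime implicants: -00000, -01101, -1-110, -111-0, 0-0000, 0-11-0, 0-111-, 00-000, 001-0-, 0011--, 100111
PI chart (minterm → PIs covering it):
  0 | -00000,0-0000,00-000
  8 | 00-000,001-0-
  9 | 001-0-  (sole → essential)
  12 | 0-11-0,001-0-,0011--
  14 | 0-11-0,0-111-,0011--
  15 | 0-111-,0011--
  16 | 0-0000  (sole → essential)
  22 | -1-110  (sole → essential)
  28 | -111-0,0-11-0
  30 | -1-110,-111-0,0-11-0,0-111-
  31 | 0-111-  (sole → essential)
  32 | -00000  (sole → essential)
  39 | 100111  (sole → essential)
  45 | -01101  (sole → essential)
  54 | -1-110  (sole → essential)
  60 | -111-0  (sole → essential)
  62 | -1-110,-111-0
Essential prime implicants: -00000, -01101, -1-110, -111-0, 0-0000, 0-111-, 001-0-, 100111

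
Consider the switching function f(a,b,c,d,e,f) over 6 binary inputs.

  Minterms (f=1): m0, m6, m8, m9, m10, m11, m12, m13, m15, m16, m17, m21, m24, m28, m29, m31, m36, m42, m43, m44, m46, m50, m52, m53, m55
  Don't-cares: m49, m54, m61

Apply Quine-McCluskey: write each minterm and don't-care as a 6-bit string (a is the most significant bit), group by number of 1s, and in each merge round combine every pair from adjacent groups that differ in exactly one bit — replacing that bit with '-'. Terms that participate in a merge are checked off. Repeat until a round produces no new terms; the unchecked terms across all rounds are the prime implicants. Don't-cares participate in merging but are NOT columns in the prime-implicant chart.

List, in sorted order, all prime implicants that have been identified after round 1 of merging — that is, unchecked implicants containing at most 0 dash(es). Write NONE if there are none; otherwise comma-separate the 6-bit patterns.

[col 0] 000000*, 000110, 001000*, 001001*, 001010*, 001011*, 001100*, 001101*, 001111*, 010000*, 010001*, 010101*, 011000*, 011100*, 011101*, 011111*, 100100*, 101010*, 101011*, 101100*, 101110*, 110001*, 110010*, 110100*, 110101*, 110110*, 110111*, 111101*
[col 1] -01010*, -01011*, -01100, -10001*, -10101*, -11101*, 0-0000*, 0-1000*, 0-1100*, 0-1101*, 0-1111*, 00-000*, 001-00*, 001-01*, 001-11*, 0010-0*, 0010-1*, 00100-*, 00101-*, 0011-1*, 00110-*, 01-000*, 01-101*, 010-01*, 01000-, 011-00*, 0111-1*, 01110-*, 1-0100, 10-100, 101-10, 10101-*, 1011-0, 11-101*, 110-01*, 110-10, 1101-0*, 1101-1*, 11010-*, 11011-*
[col 2] -0101-, -1-101, -10-01, 0--000, 0-1-00, 0-11-1, 0-110-, 001--1, 001-0-, 0010--, 1101--
Prime implicants: -0101-, -01100, -1-101, -10-01, 0--000, 0-1-00, 0-11-1, 0-110-, 000110, 001--1, 001-0-, 0010--, 01000-, 1-0100, 10-100, 101-10, 1011-0, 110-10, 1101--

000110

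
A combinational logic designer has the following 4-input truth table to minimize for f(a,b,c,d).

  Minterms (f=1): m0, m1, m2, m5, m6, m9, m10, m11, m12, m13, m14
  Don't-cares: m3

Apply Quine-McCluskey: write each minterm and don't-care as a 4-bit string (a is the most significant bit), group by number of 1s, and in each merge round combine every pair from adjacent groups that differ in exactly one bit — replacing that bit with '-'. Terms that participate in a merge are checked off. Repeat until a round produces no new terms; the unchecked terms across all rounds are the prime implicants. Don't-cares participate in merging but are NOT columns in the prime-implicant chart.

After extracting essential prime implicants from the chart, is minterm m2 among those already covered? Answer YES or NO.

YES

size-2^0 implicants → 0000(✓)  0001(✓)  0010(✓)  0011(✓)  0101(✓)  0110(✓)  1001(✓)  1010(✓)  1011(✓)  1100(✓)  1101(✓)  1110(✓)
size-2^1 implicants → -001(✓)  -010(✓)  -011(✓)  -101(✓)  -110(✓)  0-01(✓)  0-10(✓)  00-0(✓)  00-1(✓)  000-(✓)  001-(✓)  1-01(✓)  1-10(✓)  10-1(✓)  101-(✓)  11-0  110-
size-2^2 implicants → --01  --10  -0-1  -01-  00--
Unchecked terms (primes): --01, --10, -0-1, -01-, 00--, 11-0, 110-
Minterm coverage:
  m0 ⊆ 00-- [E]
  m1 ⊆ --01,-0-1,00--
  m2 ⊆ --10,-01-,00--
  m5 ⊆ --01 [E]
  m6 ⊆ --10 [E]
  m9 ⊆ --01,-0-1
  m10 ⊆ --10,-01-
  m11 ⊆ -0-1,-01-
  m12 ⊆ 11-0,110-
  m13 ⊆ --01,110-
  m14 ⊆ --10,11-0
E = {--01, --10, 00--}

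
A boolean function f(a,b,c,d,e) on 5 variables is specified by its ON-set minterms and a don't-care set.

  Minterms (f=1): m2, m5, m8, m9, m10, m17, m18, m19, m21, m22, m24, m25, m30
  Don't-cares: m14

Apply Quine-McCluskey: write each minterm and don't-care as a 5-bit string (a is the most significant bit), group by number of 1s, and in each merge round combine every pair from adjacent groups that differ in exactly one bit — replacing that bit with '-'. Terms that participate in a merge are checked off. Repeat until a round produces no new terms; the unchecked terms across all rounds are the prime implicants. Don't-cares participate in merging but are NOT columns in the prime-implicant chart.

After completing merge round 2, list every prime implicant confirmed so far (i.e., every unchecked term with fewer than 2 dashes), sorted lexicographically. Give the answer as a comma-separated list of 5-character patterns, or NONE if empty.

-0010, -0101, -1110, 0-010, 01-10, 010-0, 1-001, 1-110, 10-01, 10-10, 100-1, 1001-

size-2^0 implicants → 00010(✓)  00101(✓)  01000(✓)  01001(✓)  01010(✓)  01110(✓)  10001(✓)  10010(✓)  10011(✓)  10101(✓)  10110(✓)  11000(✓)  11001(✓)  11110(✓)
size-2^1 implicants → -0010  -0101  -1000(✓)  -1001(✓)  -1110  0-010  01-10  010-0  0100-(✓)  1-001  1-110  10-01  10-10  100-1  1001-  1100-(✓)
size-2^2 implicants → -100-
Unchecked terms (primes): -0010, -0101, -100-, -1110, 0-010, 01-10, 010-0, 1-001, 1-110, 10-01, 10-10, 100-1, 1001-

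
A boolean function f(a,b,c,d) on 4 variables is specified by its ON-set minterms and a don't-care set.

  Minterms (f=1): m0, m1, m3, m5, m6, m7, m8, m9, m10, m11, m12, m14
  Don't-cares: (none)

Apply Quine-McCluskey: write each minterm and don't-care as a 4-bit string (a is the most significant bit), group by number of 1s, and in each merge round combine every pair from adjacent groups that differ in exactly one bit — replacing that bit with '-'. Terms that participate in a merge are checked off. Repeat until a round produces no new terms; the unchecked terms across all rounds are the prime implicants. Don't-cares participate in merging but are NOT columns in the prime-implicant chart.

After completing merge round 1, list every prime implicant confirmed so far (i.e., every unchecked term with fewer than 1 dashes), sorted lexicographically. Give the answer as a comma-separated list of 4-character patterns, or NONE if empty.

NONE

Round 0: 0000✓ 0001✓ 0011✓ 0101✓ 0110✓ 0111✓ 1000✓ 1001✓ 1010✓ 1011✓ 1100✓ 1110✓
Round 1: -000✓ -001✓ -011✓ -110 0-01✓ 0-11✓ 00-1✓ 000-✓ 01-1✓ 011- 1-00✓ 1-10✓ 10-0✓ 10-1✓ 100-✓ 101-✓ 11-0✓
Round 2: -0-1 -00- 0--1 1--0 10--
PIs = {-0-1, -00-, -110, 0--1, 011-, 1--0, 10--}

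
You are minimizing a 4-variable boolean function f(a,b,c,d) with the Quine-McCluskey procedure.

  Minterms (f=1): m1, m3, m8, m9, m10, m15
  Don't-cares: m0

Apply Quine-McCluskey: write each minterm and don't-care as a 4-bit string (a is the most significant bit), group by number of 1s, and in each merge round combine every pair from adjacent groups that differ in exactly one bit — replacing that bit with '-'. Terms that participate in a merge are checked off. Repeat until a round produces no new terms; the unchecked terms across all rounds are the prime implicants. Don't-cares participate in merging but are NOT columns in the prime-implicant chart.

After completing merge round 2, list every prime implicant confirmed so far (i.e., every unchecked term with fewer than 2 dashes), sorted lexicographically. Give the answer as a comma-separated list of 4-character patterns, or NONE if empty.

Round 0: 0000✓ 0001✓ 0011✓ 1000✓ 1001✓ 1010✓ 1111
Round 1: -000✓ -001✓ 00-1 000-✓ 10-0 100-✓
Round 2: -00-
PIs = {-00-, 00-1, 10-0, 1111}

00-1, 10-0, 1111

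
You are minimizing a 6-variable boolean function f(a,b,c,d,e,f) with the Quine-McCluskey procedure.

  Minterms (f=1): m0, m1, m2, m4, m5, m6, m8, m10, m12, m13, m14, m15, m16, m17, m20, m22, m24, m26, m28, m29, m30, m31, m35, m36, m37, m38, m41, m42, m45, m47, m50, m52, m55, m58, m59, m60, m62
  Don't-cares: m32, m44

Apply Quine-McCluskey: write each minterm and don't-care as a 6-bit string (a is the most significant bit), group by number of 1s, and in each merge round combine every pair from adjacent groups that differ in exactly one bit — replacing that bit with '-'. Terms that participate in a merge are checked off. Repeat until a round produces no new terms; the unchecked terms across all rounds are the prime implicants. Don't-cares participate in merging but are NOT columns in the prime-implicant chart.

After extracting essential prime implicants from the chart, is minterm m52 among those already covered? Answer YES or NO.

Round 0: 000000✓ 000001✓ 000010✓ 000100✓ 000101✓ 000110✓ 001000✓ 001010✓ 001100✓ 001101✓ 001110✓ 001111✓ 010000✓ 010001✓ 010100✓ 010110✓ 011000✓ 011010✓ 011100✓ 011101✓ 011110✓ 011111✓ 100000✓ 100011 100100✓ 100101✓ 100110✓ 101001✓ 101010✓ 101100✓ 101101✓ 101111✓ 110010✓ 110100✓ 110111 111010✓ 111011✓ 111100✓ 111110✓
Round 1: -00000✓ -00100✓ -00101✓ -00110✓ -01010✓ -01100✓ -01101✓ -01111✓ -10100✓ -11010✓ -11100✓ -11110✓ 0-0000✓ 0-0001✓ 0-0100✓ 0-0110✓ 0-1000✓ 0-1010✓ 0-1100✓ 0-1101✓ 0-1110✓ 0-1111✓ 00-000✓ 00-010✓ 00-100✓ 00-101✓ 00-110✓ 000-00✓ 000-01✓ 000-10✓ 0000-0✓ 00000-✓ 0001-0✓ 00010-✓ 001-00✓ 001-10✓ 0010-0✓ 0011-0✓ 0011-1✓ 00110-✓ 00111-✓ 01-000✓ 01-100✓ 01-110✓ 010-00✓ 01000-✓ 0101-0✓ 011-00✓ 011-10✓ 0110-0✓ 0111-0✓ 0111-1✓ 01110-✓ 01111-✓ 1-0100✓ 1-1010✓ 1-1100✓ 10-100✓ 10-101✓ 100-00✓ 1001-0✓ 10010-✓ 101-01 1011-1✓ 10110-✓ 11-010 11-100✓ 111-10✓ 11101- 1111-0✓
Round 2: --0100✓ --1010 --1100✓ -0-100✓ -0-101✓ -00-00 -001-0 -0010-✓ -011-1 -0110-✓ -1-100✓ -11-10 -111-0 0--000✓ 0--100✓ 0--110✓ 0-0-00✓ 0-000- 0-01-0✓ 0-1-00✓ 0-1-10✓ 0-10-0✓ 0-11-0✓ 0-11-1✓ 0-110-✓ 0-111-✓ 00--00✓ 00--10✓ 00-0-0✓ 00-1-0✓ 00-10-✓ 000--0✓ 000-0- 001--0✓ 0011--✓ 01--00✓ 01-1-0✓ 011--0✓ 0111--✓ 1--100✓ 10-10-✓
Round 3: ---100 -0-10- 0---00 0--1-0 0-1--0 0-11-- 00---0
PIs = {---100, --1010, -0-10-, -00-00, -001-0, -011-1, -11-10, -111-0, 0---00, 0--1-0, 0-000-, 0-1--0, 0-11--, 00---0, 000-0-, 100011, 101-01, 11-010, 110111, 11101-}
Coverage chart:
  m0: -00-00,0---00,0-000-,00---0,000-0-
  m1: 0-000-,000-0-
  m2: 00---0 ←essential
  m4: ---100,-0-10-,-00-00,-001-0,0---00,0--1-0,00---0,000-0-
  m5: -0-10-,000-0-
  m6: -001-0,0--1-0,00---0
  m8: 0---00,0-1--0,00---0
  m10: --1010,0-1--0,00---0
  m12: ---100,-0-10-,0---00,0--1-0,0-1--0,0-11--,00---0
  m13: -0-10-,-011-1,0-11--
  m14: 0--1-0,0-1--0,0-11--,00---0
  m15: -011-1,0-11--
  m16: 0---00,0-000-
  m17: 0-000- ←essential
  m20: ---100,0---00,0--1-0
  m22: 0--1-0 ←essential
  m24: 0---00,0-1--0
  m26: --1010,-11-10,0-1--0
  m28: ---100,-111-0,0---00,0--1-0,0-1--0,0-11--
  m29: 0-11-- ←essential
  m30: -11-10,-111-0,0--1-0,0-1--0,0-11--
  m31: 0-11-- ←essential
  m35: 100011 ←essential
  m36: ---100,-0-10-,-00-00,-001-0
  m37: -0-10- ←essential
  m38: -001-0 ←essential
  m41: 101-01 ←essential
  m42: --1010 ←essential
  m45: -0-10-,-011-1,101-01
  m47: -011-1 ←essential
  m50: 11-010 ←essential
  m52: ---100 ←essential
  m55: 110111 ←essential
  m58: --1010,-11-10,11-010,11101-
  m59: 11101- ←essential
  m60: ---100,-111-0
  m62: -11-10,-111-0
Essential: ---100, --1010, -0-10-, -001-0, -011-1, 0--1-0, 0-000-, 0-11--, 00---0, 100011, 101-01, 11-010, 110111, 11101-

YES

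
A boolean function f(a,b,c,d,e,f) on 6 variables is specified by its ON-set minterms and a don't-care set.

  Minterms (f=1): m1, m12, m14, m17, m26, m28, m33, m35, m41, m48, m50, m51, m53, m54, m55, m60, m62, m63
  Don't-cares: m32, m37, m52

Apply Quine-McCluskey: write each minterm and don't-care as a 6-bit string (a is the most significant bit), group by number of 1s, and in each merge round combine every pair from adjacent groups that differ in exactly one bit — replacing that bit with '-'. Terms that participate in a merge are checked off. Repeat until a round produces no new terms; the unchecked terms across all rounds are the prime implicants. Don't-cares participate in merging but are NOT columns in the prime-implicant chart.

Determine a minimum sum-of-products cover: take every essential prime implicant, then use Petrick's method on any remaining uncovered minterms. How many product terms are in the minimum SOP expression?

[col 0] 000001*, 001100*, 001110*, 010001*, 011010, 011100*, 100000*, 100001*, 100011*, 100101*, 101001*, 110000*, 110010*, 110011*, 110100*, 110101*, 110110*, 110111*, 111100*, 111110*, 111111*
[col 1] -00001, -11100, 0-0001, 0-1100, 0011-0, 1-0000, 1-0011, 1-0101, 10-001, 100-01, 1000-1, 10000-, 11-100*, 11-110*, 11-111*, 110-00*, 110-10*, 110-11*, 1100-0*, 11001-*, 1101-0*, 1101-1*, 11010-*, 11011-*, 1111-0*, 11111-*
[col 2] 11-1-0, 11-11-, 110--0, 110-1-, 1101--
Prime implicants: -00001, -11100, 0-0001, 0-1100, 0011-0, 011010, 1-0000, 1-0011, 1-0101, 10-001, 100-01, 1000-1, 10000-, 11-1-0, 11-11-, 110--0, 110-1-, 1101--
PI chart (minterm → PIs covering it):
  1 | -00001,0-0001
  12 | 0-1100,0011-0
  14 | 0011-0  (sole → essential)
  17 | 0-0001  (sole → essential)
  26 | 011010  (sole → essential)
  28 | -11100,0-1100
  33 | -00001,10-001,100-01,1000-1,10000-
  35 | 1-0011,1000-1
  41 | 10-001  (sole → essential)
  48 | 1-0000,110--0
  50 | 110--0,110-1-
  51 | 1-0011,110-1-
  53 | 1-0101,1101--
  54 | 11-1-0,11-11-,110--0,110-1-,1101--
  55 | 11-11-,110-1-,1101--
  60 | -11100,11-1-0
  62 | 11-1-0,11-11-
  63 | 11-11-  (sole → essential)
Essential prime implicants: 0-0001, 0011-0, 011010, 10-001, 11-11-
Petrick residual → -11100, 1-0011, 1-0101, 110--0
Minimum SOP uses 9 PIs: bcde'f' + a'c'd'e'f + a'b'cdf' + a'bcd'ef' + ac'd'ef + ac'de'f + ab'd'e'f + abde + abc'f'

9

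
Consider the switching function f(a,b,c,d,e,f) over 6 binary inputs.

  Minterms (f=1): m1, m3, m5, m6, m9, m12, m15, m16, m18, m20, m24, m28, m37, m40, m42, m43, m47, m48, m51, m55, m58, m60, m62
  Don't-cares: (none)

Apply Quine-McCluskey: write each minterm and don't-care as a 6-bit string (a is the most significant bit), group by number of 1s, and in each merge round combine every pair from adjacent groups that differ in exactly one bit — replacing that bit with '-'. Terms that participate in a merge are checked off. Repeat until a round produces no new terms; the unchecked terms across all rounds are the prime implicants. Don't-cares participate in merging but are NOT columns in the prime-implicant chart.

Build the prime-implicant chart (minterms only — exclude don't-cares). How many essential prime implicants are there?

11

size-2^0 implicants → 000001(✓)  000011(✓)  000101(✓)  000110  001001(✓)  001100(✓)  001111(✓)  010000(✓)  010010(✓)  010100(✓)  011000(✓)  011100(✓)  100101(✓)  101000(✓)  101010(✓)  101011(✓)  101111(✓)  110000(✓)  110011(✓)  110111(✓)  111010(✓)  111100(✓)  111110(✓)
size-2^1 implicants → -00101  -01111  -10000  -11100  0-1100  00-001  000-01  0000-1  01-000(✓)  01-100(✓)  010-00(✓)  0100-0  011-00(✓)  1-1010  101-11  1010-0  10101-  110-11  111-10  1111-0
size-2^2 implicants → 01--00
Unchecked terms (primes): -00101, -01111, -10000, -11100, 0-1100, 00-001, 000-01, 0000-1, 000110, 01--00, 0100-0, 1-1010, 101-11, 1010-0, 10101-, 110-11, 111-10, 1111-0
Minterm coverage:
  m1 ⊆ 00-001,000-01,0000-1
  m3 ⊆ 0000-1 [E]
  m5 ⊆ -00101,000-01
  m6 ⊆ 000110 [E]
  m9 ⊆ 00-001 [E]
  m12 ⊆ 0-1100 [E]
  m15 ⊆ -01111 [E]
  m16 ⊆ -10000,01--00,0100-0
  m18 ⊆ 0100-0 [E]
  m20 ⊆ 01--00 [E]
  m24 ⊆ 01--00 [E]
  m28 ⊆ -11100,0-1100,01--00
  m37 ⊆ -00101 [E]
  m40 ⊆ 1010-0 [E]
  m42 ⊆ 1-1010,1010-0,10101-
  m43 ⊆ 101-11,10101-
  m47 ⊆ -01111,101-11
  m48 ⊆ -10000 [E]
  m51 ⊆ 110-11 [E]
  m55 ⊆ 110-11 [E]
  m58 ⊆ 1-1010,111-10
  m60 ⊆ -11100,1111-0
  m62 ⊆ 111-10,1111-0
E = {-00101, -01111, -10000, 0-1100, 00-001, 0000-1, 000110, 01--00, 0100-0, 1010-0, 110-11}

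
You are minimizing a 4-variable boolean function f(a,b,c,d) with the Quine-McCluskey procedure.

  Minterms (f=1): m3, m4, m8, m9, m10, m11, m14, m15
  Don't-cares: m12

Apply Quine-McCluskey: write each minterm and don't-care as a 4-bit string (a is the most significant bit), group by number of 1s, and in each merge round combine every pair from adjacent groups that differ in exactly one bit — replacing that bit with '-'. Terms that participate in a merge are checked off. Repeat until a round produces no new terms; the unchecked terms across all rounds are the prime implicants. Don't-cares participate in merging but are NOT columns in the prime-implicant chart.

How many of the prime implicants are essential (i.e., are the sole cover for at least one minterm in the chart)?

size-2^0 implicants → 0011(✓)  0100(✓)  1000(✓)  1001(✓)  1010(✓)  1011(✓)  1100(✓)  1110(✓)  1111(✓)
size-2^1 implicants → -011  -100  1-00(✓)  1-10(✓)  1-11(✓)  10-0(✓)  10-1(✓)  100-(✓)  101-(✓)  11-0(✓)  111-(✓)
size-2^2 implicants → 1--0  1-1-  10--
Unchecked terms (primes): -011, -100, 1--0, 1-1-, 10--
Minterm coverage:
  m3 ⊆ -011 [E]
  m4 ⊆ -100 [E]
  m8 ⊆ 1--0,10--
  m9 ⊆ 10-- [E]
  m10 ⊆ 1--0,1-1-,10--
  m11 ⊆ -011,1-1-,10--
  m14 ⊆ 1--0,1-1-
  m15 ⊆ 1-1- [E]
E = {-011, -100, 1-1-, 10--}

4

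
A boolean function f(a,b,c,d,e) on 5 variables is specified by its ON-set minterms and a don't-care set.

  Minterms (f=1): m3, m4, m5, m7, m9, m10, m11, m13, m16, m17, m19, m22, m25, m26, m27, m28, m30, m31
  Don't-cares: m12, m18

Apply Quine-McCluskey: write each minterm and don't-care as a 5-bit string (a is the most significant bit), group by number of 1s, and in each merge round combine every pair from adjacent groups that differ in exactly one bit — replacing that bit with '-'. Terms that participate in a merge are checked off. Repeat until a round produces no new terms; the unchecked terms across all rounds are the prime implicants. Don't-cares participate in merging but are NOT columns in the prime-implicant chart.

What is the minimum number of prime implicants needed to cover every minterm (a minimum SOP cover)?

8

[col 0] 00011*, 00100*, 00101*, 00111*, 01001*, 01010*, 01011*, 01100*, 01101*, 10000*, 10001*, 10010*, 10011*, 10110*, 11001*, 11010*, 11011*, 11100*, 11110*, 11111*
[col 1] -0011*, -1001*, -1010*, -1011*, -1100, 0-011*, 0-100*, 0-101*, 00-11, 001-1, 0010-*, 01-01, 010-1*, 0101-*, 0110-*, 1-001*, 1-010*, 1-011*, 1-110*, 10-10*, 100-0*, 100-1*, 1000-*, 1001-*, 11-10*, 11-11*, 110-1*, 1101-*, 111-0, 1111-*
[col 2] --011, -10-1, -101-, 0-10-, 1--10, 1-0-1, 1-01-, 100--, 11-1-
Prime implicants: --011, -10-1, -101-, -1100, 0-10-, 00-11, 001-1, 01-01, 1--10, 1-0-1, 1-01-, 100--, 11-1-, 111-0
PI chart (minterm → PIs covering it):
  3 | --011,00-11
  4 | 0-10-  (sole → essential)
  5 | 0-10-,001-1
  7 | 00-11,001-1
  9 | -10-1,01-01
  10 | -101-  (sole → essential)
  11 | --011,-10-1,-101-
  13 | 0-10-,01-01
  16 | 100--  (sole → essential)
  17 | 1-0-1,100--
  19 | --011,1-0-1,1-01-,100--
  22 | 1--10  (sole → essential)
  25 | -10-1,1-0-1
  26 | -101-,1--10,1-01-,11-1-
  27 | --011,-10-1,-101-,1-0-1,1-01-,11-1-
  28 | -1100,111-0
  30 | 1--10,11-1-,111-0
  31 | 11-1-  (sole → essential)
Essential prime implicants: -101-, 0-10-, 1--10, 100--, 11-1-
Petrick residual → -10-1, -1100, 00-11
Minimum SOP uses 8 PIs: bc'e + bc'd + bcd'e' + a'cd' + a'b'de + ade' + ab'c' + abd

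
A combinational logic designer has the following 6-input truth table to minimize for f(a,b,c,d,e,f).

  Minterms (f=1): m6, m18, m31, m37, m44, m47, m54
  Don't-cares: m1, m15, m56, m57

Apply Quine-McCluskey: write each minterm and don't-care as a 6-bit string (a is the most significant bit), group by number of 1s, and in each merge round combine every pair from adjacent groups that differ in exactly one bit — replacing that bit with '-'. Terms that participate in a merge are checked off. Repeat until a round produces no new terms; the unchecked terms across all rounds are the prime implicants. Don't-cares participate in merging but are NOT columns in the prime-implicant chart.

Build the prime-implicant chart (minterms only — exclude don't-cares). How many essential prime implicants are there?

7

Round 0: 000001 000110 001111✓ 010010 011111✓ 100101 101100 101111✓ 110110 111000✓ 111001✓
Round 1: -01111 0-1111 11100-
PIs = {-01111, 0-1111, 000001, 000110, 010010, 100101, 101100, 110110, 11100-}
Coverage chart:
  m6: 000110 ←essential
  m18: 010010 ←essential
  m31: 0-1111 ←essential
  m37: 100101 ←essential
  m44: 101100 ←essential
  m47: -01111 ←essential
  m54: 110110 ←essential
Essential: -01111, 0-1111, 000110, 010010, 100101, 101100, 110110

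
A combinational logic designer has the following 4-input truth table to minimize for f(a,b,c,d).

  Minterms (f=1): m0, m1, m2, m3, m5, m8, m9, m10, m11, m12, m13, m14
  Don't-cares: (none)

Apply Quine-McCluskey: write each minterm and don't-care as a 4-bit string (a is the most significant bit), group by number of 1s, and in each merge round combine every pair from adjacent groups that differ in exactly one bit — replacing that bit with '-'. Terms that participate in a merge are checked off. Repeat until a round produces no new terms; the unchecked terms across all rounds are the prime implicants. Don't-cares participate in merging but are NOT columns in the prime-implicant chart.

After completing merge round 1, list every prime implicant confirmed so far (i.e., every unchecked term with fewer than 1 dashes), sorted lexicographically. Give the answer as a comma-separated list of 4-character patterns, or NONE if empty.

NONE

[col 0] 0000*, 0001*, 0010*, 0011*, 0101*, 1000*, 1001*, 1010*, 1011*, 1100*, 1101*, 1110*
[col 1] -000*, -001*, -010*, -011*, -101*, 0-01*, 00-0*, 00-1*, 000-*, 001-*, 1-00*, 1-01*, 1-10*, 10-0*, 10-1*, 100-*, 101-*, 11-0*, 110-*
[col 2] --01, -0-0*, -0-1*, -00-*, -01-*, 00--*, 1--0, 1-0-, 10--*
[col 3] -0--
Prime implicants: --01, -0--, 1--0, 1-0-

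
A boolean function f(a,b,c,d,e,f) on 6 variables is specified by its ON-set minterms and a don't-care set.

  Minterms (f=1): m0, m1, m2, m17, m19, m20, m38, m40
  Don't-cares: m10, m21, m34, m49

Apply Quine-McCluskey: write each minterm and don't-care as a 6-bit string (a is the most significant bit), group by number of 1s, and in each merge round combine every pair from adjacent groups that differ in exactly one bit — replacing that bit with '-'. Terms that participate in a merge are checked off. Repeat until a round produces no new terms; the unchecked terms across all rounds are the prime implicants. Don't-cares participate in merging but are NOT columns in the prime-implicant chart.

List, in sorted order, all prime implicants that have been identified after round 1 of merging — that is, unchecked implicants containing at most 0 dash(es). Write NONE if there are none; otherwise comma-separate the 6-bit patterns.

101000

[col 0] 000000*, 000001*, 000010*, 001010*, 010001*, 010011*, 010100*, 010101*, 100010*, 100110*, 101000, 110001*
[col 1] -00010, -10001, 0-0001, 00-010, 0000-0, 00000-, 010-01, 0100-1, 01010-, 100-10
Prime implicants: -00010, -10001, 0-0001, 00-010, 0000-0, 00000-, 010-01, 0100-1, 01010-, 100-10, 101000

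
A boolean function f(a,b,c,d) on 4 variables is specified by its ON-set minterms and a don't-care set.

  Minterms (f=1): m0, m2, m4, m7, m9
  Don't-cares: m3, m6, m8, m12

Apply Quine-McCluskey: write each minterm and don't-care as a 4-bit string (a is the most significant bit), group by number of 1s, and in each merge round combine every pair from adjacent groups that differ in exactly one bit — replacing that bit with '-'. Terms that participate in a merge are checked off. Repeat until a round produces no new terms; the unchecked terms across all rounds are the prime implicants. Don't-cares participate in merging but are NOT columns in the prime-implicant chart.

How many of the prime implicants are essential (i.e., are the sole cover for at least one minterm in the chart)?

size-2^0 implicants → 0000(✓)  0010(✓)  0011(✓)  0100(✓)  0110(✓)  0111(✓)  1000(✓)  1001(✓)  1100(✓)
size-2^1 implicants → -000(✓)  -100(✓)  0-00(✓)  0-10(✓)  0-11(✓)  00-0(✓)  001-(✓)  01-0(✓)  011-(✓)  1-00(✓)  100-
size-2^2 implicants → --00  0--0  0-1-
Unchecked terms (primes): --00, 0--0, 0-1-, 100-
Minterm coverage:
  m0 ⊆ --00,0--0
  m2 ⊆ 0--0,0-1-
  m4 ⊆ --00,0--0
  m7 ⊆ 0-1- [E]
  m9 ⊆ 100- [E]
E = {0-1-, 100-}

2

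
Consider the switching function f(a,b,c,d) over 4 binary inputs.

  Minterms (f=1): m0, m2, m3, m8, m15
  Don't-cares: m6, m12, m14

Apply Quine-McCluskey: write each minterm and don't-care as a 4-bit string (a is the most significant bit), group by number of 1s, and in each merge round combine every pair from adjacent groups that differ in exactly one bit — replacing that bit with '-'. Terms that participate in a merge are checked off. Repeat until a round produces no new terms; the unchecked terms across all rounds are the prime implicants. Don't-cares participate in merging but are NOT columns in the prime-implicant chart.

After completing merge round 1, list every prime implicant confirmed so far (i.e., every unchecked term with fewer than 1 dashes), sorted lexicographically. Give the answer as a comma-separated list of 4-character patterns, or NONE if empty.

NONE

size-2^0 implicants → 0000(✓)  0010(✓)  0011(✓)  0110(✓)  1000(✓)  1100(✓)  1110(✓)  1111(✓)
size-2^1 implicants → -000  -110  0-10  00-0  001-  1-00  11-0  111-
Unchecked terms (primes): -000, -110, 0-10, 00-0, 001-, 1-00, 11-0, 111-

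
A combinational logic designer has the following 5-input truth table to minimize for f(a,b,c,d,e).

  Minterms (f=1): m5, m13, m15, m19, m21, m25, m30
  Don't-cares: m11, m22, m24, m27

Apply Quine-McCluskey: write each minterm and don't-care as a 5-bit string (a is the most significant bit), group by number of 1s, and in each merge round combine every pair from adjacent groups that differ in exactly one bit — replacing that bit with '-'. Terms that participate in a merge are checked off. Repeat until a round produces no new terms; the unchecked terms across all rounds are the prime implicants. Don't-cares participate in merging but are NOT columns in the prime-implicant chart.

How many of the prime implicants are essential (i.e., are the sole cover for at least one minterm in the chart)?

3

size-2^0 implicants → 00101(✓)  01011(✓)  01101(✓)  01111(✓)  10011(✓)  10101(✓)  10110(✓)  11000(✓)  11001(✓)  11011(✓)  11110(✓)
size-2^1 implicants → -0101  -1011  0-101  01-11  011-1  1-011  1-110  110-1  1100-
Unchecked terms (primes): -0101, -1011, 0-101, 01-11, 011-1, 1-011, 1-110, 110-1, 1100-
Minterm coverage:
  m5 ⊆ -0101,0-101
  m13 ⊆ 0-101,011-1
  m15 ⊆ 01-11,011-1
  m19 ⊆ 1-011 [E]
  m21 ⊆ -0101 [E]
  m25 ⊆ 110-1,1100-
  m30 ⊆ 1-110 [E]
E = {-0101, 1-011, 1-110}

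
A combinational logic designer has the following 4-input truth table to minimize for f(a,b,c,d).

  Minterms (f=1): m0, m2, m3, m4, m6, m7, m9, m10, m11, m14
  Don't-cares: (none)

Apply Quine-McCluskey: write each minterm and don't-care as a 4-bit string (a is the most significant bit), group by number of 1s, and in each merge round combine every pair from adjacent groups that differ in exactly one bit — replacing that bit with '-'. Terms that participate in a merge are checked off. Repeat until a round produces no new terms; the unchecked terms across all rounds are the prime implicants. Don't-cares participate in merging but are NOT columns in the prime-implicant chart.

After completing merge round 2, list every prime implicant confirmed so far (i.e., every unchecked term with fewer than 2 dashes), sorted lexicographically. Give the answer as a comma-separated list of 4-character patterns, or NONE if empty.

size-2^0 implicants → 0000(✓)  0010(✓)  0011(✓)  0100(✓)  0110(✓)  0111(✓)  1001(✓)  1010(✓)  1011(✓)  1110(✓)
size-2^1 implicants → -010(✓)  -011(✓)  -110(✓)  0-00(✓)  0-10(✓)  0-11(✓)  00-0(✓)  001-(✓)  01-0(✓)  011-(✓)  1-10(✓)  10-1  101-(✓)
size-2^2 implicants → --10  -01-  0--0  0-1-
Unchecked terms (primes): --10, -01-, 0--0, 0-1-, 10-1

10-1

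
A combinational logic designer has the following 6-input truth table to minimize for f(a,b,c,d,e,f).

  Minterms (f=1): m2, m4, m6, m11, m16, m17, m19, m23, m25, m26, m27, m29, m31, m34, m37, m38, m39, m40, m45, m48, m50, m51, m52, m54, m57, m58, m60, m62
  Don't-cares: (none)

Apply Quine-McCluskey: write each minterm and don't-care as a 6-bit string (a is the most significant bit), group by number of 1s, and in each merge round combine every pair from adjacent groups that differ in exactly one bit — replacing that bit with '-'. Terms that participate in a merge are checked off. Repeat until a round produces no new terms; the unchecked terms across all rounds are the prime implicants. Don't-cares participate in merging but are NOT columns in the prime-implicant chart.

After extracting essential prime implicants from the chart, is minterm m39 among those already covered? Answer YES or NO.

NO

[col 0] 000010*, 000100*, 000110*, 001011*, 010000*, 010001*, 010011*, 010111*, 011001*, 011010*, 011011*, 011101*, 011111*, 100010*, 100101*, 100110*, 100111*, 101000, 101101*, 110000*, 110010*, 110011*, 110100*, 110110*, 111001*, 111010*, 111100*, 111110*
[col 1] -00010*, -00110*, -10000, -10011, -11001, -11010, 0-1011, 000-10*, 0001-0, 01-001*, 01-011*, 01-111*, 010-11*, 0100-1*, 01000-, 011-01*, 011-11*, 0110-1*, 01101-, 0111-1*, 1-0010*, 1-0110*, 10-101, 100-10*, 1001-1, 10011-, 11-010*, 11-100*, 11-110*, 110-00*, 110-10*, 1100-0*, 11001-, 1101-0*, 111-10*, 1111-0*
[col 2] -00-10, 01--11, 01-0-1, 011--1, 1-0-10, 11--10, 11-1-0, 110--0
Prime implicants: -00-10, -10000, -10011, -11001, -11010, 0-1011, 0001-0, 01--11, 01-0-1, 01000-, 011--1, 01101-, 1-0-10, 10-101, 1001-1, 10011-, 101000, 11--10, 11-1-0, 110--0, 11001-
PI chart (minterm → PIs covering it):
  2 | -00-10  (sole → essential)
  4 | 0001-0  (sole → essential)
  6 | -00-10,0001-0
  11 | 0-1011  (sole → essential)
  16 | -10000,01000-
  17 | 01-0-1,01000-
  19 | -10011,01--11,01-0-1
  23 | 01--11  (sole → essential)
  25 | -11001,01-0-1,011--1
  26 | -11010,01101-
  27 | 0-1011,01--11,01-0-1,011--1,01101-
  29 | 011--1  (sole → essential)
  31 | 01--11,011--1
  34 | -00-10,1-0-10
  37 | 10-101,1001-1
  38 | -00-10,1-0-10,10011-
  39 | 1001-1,10011-
  40 | 101000  (sole → essential)
  45 | 10-101  (sole → essential)
  48 | -10000,110--0
  50 | 1-0-10,11--10,110--0,11001-
  51 | -10011,11001-
  52 | 11-1-0,110--0
  54 | 1-0-10,11--10,11-1-0,110--0
  57 | -11001  (sole → essential)
  58 | -11010,11--10
  60 | 11-1-0  (sole → essential)
  62 | 11--10,11-1-0
Essential prime implicants: -00-10, -11001, 0-1011, 0001-0, 01--11, 011--1, 10-101, 101000, 11-1-0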